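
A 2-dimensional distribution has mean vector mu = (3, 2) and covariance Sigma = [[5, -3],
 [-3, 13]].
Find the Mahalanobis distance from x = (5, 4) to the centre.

Step 1 — centre the observation: (x - mu) = (2, 2).

Step 2 — invert Sigma. det(Sigma) = 5·13 - (-3)² = 56.
  Sigma^{-1} = (1/det) · [[d, -b], [-b, a]] = [[0.2321, 0.0536],
 [0.0536, 0.0893]].

Step 3 — form the quadratic (x - mu)^T · Sigma^{-1} · (x - mu):
  Sigma^{-1} · (x - mu) = (0.5714, 0.2857).
  (x - mu)^T · [Sigma^{-1} · (x - mu)] = (2)·(0.5714) + (2)·(0.2857) = 1.7143.

Step 4 — take square root: d = √(1.7143) ≈ 1.3093.

d(x, mu) = √(1.7143) ≈ 1.3093


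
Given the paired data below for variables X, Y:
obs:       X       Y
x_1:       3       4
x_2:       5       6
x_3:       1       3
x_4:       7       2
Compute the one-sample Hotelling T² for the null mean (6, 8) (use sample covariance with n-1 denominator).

Step 1 — sample mean vector:
  mean(X) = (3 + 5 + 1 + 7) / 4 = 16/4 = 4
  mean(Y) = (4 + 6 + 3 + 2) / 4 = 15/4 = 3.75
  x̄ = (4, 3.75),  deviation x̄ - mu_0 = (4, 3.75) - (6, 8) = (-2, -4.25).

Step 2 — sample covariance matrix, S[i,j] = (1/(n-1)) · Σ_k (x_{k,i} - mean_i) · (x_{k,j} - mean_j), divisor n-1 = 3:
  S[X,X] = ((-1)·(-1) + (1)·(1) + (-3)·(-3) + (3)·(3)) / 3 = 20/3 = 6.6667
  S[X,Y] = ((-1)·(0.25) + (1)·(2.25) + (-3)·(-0.75) + (3)·(-1.75)) / 3 = -1/3 = -0.3333
  S[Y,Y] = ((0.25)·(0.25) + (2.25)·(2.25) + (-0.75)·(-0.75) + (-1.75)·(-1.75)) / 3 = 8.75/3 = 2.9167
  S = [[6.6667, -0.3333],
 [-0.3333, 2.9167]].

Step 3 — invert S. det(S) = 6.6667·2.9167 - (-0.3333)² = 19.3333.
  S^{-1} = (1/det) · [[d, -b], [-b, a]] = [[0.1509, 0.0172],
 [0.0172, 0.3448]].

Step 4 — quadratic form (x̄ - mu_0)^T · S^{-1} · (x̄ - mu_0):
  S^{-1} · (x̄ - mu_0) = (-0.375, -1.5),
  (x̄ - mu_0)^T · [...] = (-2)·(-0.375) + (-4.25)·(-1.5) = 7.125.

Step 5 — scale by n: T² = 4 · 7.125 = 28.5.

T² ≈ 28.5


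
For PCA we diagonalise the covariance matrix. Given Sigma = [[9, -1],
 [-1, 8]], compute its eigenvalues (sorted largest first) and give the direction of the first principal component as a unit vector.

Step 1 — characteristic polynomial of 2×2 Sigma:
  det(Sigma - λI) = λ² - trace · λ + det = 0.
  trace = 9 + 8 = 17, det = 9·8 - (-1)² = 71.
Step 2 — discriminant:
  Δ = trace² - 4·det = 289 - 284 = 5.
Step 3 — eigenvalues:
  λ = (trace ± √Δ)/2 = (17 ± 2.2361)/2,
  λ_1 = 9.618,  λ_2 = 7.382.

Step 4 — unit eigenvector for λ_1: solve (Sigma - λ_1 I)v = 0. First row:
  (9 - 9.618)·v_x + (-1)·v_y = 0, i.e. (-0.618)·v_x + (-1)·v_y = 0,
  so v ∝ (b, λ_1 - a) = (-1, 0.618); multiply by -1 so the first entry is positive: u = (1, -0.618).
  ||u|| = √((1)² + (-0.618)²) = √(1.382) ≈ 1.1756,
  v_1 = u/||u|| ≈ (0.8507, -0.5257) (||v_1|| = 1).

λ_1 = 9.618,  λ_2 = 7.382;  v_1 ≈ (0.8507, -0.5257)


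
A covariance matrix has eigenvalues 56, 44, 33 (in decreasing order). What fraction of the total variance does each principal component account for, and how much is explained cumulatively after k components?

Step 1 — total variance = trace(Sigma) = Σ λ_i = 56 + 44 + 33 = 133.

Step 2 — fraction explained by component i = λ_i / Σ λ:
  PC1: 56/133 = 0.4211
  PC2: 44/133 = 0.3308
  PC3: 33/133 = 0.2481

Step 3 — cumulative fraction after k components = (λ_1 + ... + λ_k) / Σ λ:
  k = 1: 56/133 = 0.4211
  k = 2: (56 + 44)/133 = 100/133 = 0.7519
  k = 3: (56 + 44 + 33)/133 = 133/133 = 1

Summary (fraction, with percent):

explained: PC1 0.4211 (42.11%), PC2 0.3308 (33.08%), PC3 0.2481 (24.81%);  cumulative: 0.4211, 0.7519, 1


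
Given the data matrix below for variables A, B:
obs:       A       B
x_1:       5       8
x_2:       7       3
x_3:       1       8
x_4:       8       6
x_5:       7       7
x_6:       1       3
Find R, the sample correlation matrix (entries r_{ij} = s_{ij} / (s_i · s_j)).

Step 1 — column means:
  mean(A) = (5 + 7 + 1 + 8 + 7 + 1) / 6 = 29/6 = 4.8333
  mean(B) = (8 + 3 + 8 + 6 + 7 + 3) / 6 = 35/6 = 5.8333

Step 2 — sample variances and covariances s[i,j] = (1/(n-1)) · Σ_k (x_{k,i} - mean_i) · (x_{k,j} - mean_j), with n-1 = 5:
  s[A,A] = ((0.1667)·(0.1667) + (2.1667)·(2.1667) + (-3.8333)·(-3.8333) + (3.1667)·(3.1667) + (2.1667)·(2.1667) + (-3.8333)·(-3.8333)) / 5 = 48.8333/5 = 9.7667
  s[A,B] = ((0.1667)·(2.1667) + (2.1667)·(-2.8333) + (-3.8333)·(2.1667) + (3.1667)·(0.1667) + (2.1667)·(1.1667) + (-3.8333)·(-2.8333)) / 5 = -0.1667/5 = -0.0333
  s[B,B] = ((2.1667)·(2.1667) + (-2.8333)·(-2.8333) + (2.1667)·(2.1667) + (0.1667)·(0.1667) + (1.1667)·(1.1667) + (-2.8333)·(-2.8333)) / 5 = 26.8333/5 = 5.3667
  Sample standard deviations s_i = √(s[i,i]):
  s(A) = √(9.7667) = 3.1252
  s(B) = √(5.3667) = 2.3166

Step 3 — r_{ij} = s_{ij} / (s_i · s_j):
  r[A,A] = 1 (diagonal).
  r[A,B] = -0.0333 / (3.1252 · 2.3166) = -0.0333 / 7.2398 = -0.0046
  r[B,B] = 1 (diagonal).

R is symmetric with unit diagonal. Assembling:

R = [[1, -0.0046],
 [-0.0046, 1]]


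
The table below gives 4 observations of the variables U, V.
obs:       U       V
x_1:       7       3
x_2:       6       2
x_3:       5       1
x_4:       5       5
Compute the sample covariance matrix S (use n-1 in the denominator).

Step 1 — column means:
  mean(U) = (7 + 6 + 5 + 5) / 4 = 23/4 = 5.75
  mean(V) = (3 + 2 + 1 + 5) / 4 = 11/4 = 2.75

Step 2 — sample covariance S[i,j] = (1/(n-1)) · Σ_k (x_{k,i} - mean_i) · (x_{k,j} - mean_j), with n-1 = 3.
  S[U,U] = ((1.25)·(1.25) + (0.25)·(0.25) + (-0.75)·(-0.75) + (-0.75)·(-0.75)) / 3 = 2.75/3 = 0.9167
  S[U,V] = ((1.25)·(0.25) + (0.25)·(-0.75) + (-0.75)·(-1.75) + (-0.75)·(2.25)) / 3 = -0.25/3 = -0.0833
  S[V,V] = ((0.25)·(0.25) + (-0.75)·(-0.75) + (-1.75)·(-1.75) + (2.25)·(2.25)) / 3 = 8.75/3 = 2.9167

S is symmetric (S[j,i] = S[i,j]). Assembling:

S = [[0.9167, -0.0833],
 [-0.0833, 2.9167]]


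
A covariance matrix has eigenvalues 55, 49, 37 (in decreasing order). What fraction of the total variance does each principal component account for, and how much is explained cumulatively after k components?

Step 1 — total variance = trace(Sigma) = Σ λ_i = 55 + 49 + 37 = 141.

Step 2 — fraction explained by component i = λ_i / Σ λ:
  PC1: 55/141 = 0.3901
  PC2: 49/141 = 0.3475
  PC3: 37/141 = 0.2624

Step 3 — cumulative fraction after k components = (λ_1 + ... + λ_k) / Σ λ:
  k = 1: 55/141 = 0.3901
  k = 2: (55 + 49)/141 = 104/141 = 0.7376
  k = 3: (55 + 49 + 37)/141 = 141/141 = 1

Summary (fraction, with percent):

explained: PC1 0.3901 (39.01%), PC2 0.3475 (34.75%), PC3 0.2624 (26.24%);  cumulative: 0.3901, 0.7376, 1


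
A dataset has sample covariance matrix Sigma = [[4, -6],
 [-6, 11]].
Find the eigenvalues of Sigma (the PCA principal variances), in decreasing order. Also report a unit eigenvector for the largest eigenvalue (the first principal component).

Step 1 — characteristic polynomial of 2×2 Sigma:
  det(Sigma - λI) = λ² - trace · λ + det = 0.
  trace = 4 + 11 = 15, det = 4·11 - (-6)² = 8.
Step 2 — discriminant:
  Δ = trace² - 4·det = 225 - 32 = 193.
Step 3 — eigenvalues:
  λ = (trace ± √Δ)/2 = (15 ± 13.8924)/2,
  λ_1 = 14.4462,  λ_2 = 0.5538.

Step 4 — unit eigenvector for λ_1: solve (Sigma - λ_1 I)v = 0. First row:
  (4 - 14.4462)·v_x + (-6)·v_y = 0, i.e. (-10.4462)·v_x + (-6)·v_y = 0,
  so v ∝ (b, λ_1 - a) = (-6, 10.4462); multiply by -1 so the first entry is positive: u = (6, -10.4462).
  ||u|| = √((6)² + (-10.4462)²) = √(145.1236) ≈ 12.0467,
  v_1 = u/||u|| ≈ (0.4981, -0.8671) (||v_1|| = 1).

λ_1 = 14.4462,  λ_2 = 0.5538;  v_1 ≈ (0.4981, -0.8671)


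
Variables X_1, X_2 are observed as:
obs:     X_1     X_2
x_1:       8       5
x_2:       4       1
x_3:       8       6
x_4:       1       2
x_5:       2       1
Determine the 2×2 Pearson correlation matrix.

Step 1 — column means:
  mean(X_1) = (8 + 4 + 8 + 1 + 2) / 5 = 23/5 = 4.6
  mean(X_2) = (5 + 1 + 6 + 2 + 1) / 5 = 15/5 = 3

Step 2 — sample variances and covariances s[i,j] = (1/(n-1)) · Σ_k (x_{k,i} - mean_i) · (x_{k,j} - mean_j), with n-1 = 4:
  s[X_1,X_1] = ((3.4)·(3.4) + (-0.6)·(-0.6) + (3.4)·(3.4) + (-3.6)·(-3.6) + (-2.6)·(-2.6)) / 4 = 43.2/4 = 10.8
  s[X_1,X_2] = ((3.4)·(2) + (-0.6)·(-2) + (3.4)·(3) + (-3.6)·(-1) + (-2.6)·(-2)) / 4 = 27/4 = 6.75
  s[X_2,X_2] = ((2)·(2) + (-2)·(-2) + (3)·(3) + (-1)·(-1) + (-2)·(-2)) / 4 = 22/4 = 5.5
  Sample standard deviations s_i = √(s[i,i]):
  s(X_1) = √(10.8) = 3.2863
  s(X_2) = √(5.5) = 2.3452

Step 3 — r_{ij} = s_{ij} / (s_i · s_j):
  r[X_1,X_1] = 1 (diagonal).
  r[X_1,X_2] = 6.75 / (3.2863 · 2.3452) = 6.75 / 7.7071 = 0.8758
  r[X_2,X_2] = 1 (diagonal).

R is symmetric with unit diagonal. Assembling:

R = [[1, 0.8758],
 [0.8758, 1]]


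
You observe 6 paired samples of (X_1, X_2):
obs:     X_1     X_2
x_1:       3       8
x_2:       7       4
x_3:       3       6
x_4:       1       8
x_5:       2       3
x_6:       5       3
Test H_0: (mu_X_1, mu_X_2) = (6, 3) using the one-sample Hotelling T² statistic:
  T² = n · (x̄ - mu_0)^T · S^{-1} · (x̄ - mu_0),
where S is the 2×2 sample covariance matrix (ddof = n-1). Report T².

Step 1 — sample mean vector:
  mean(X_1) = (3 + 7 + 3 + 1 + 2 + 5) / 6 = 21/6 = 3.5
  mean(X_2) = (8 + 4 + 6 + 8 + 3 + 3) / 6 = 32/6 = 5.3333
  x̄ = (3.5, 5.3333),  deviation x̄ - mu_0 = (3.5, 5.3333) - (6, 3) = (-2.5, 2.3333).

Step 2 — sample covariance matrix, S[i,j] = (1/(n-1)) · Σ_k (x_{k,i} - mean_i) · (x_{k,j} - mean_j), divisor n-1 = 5:
  S[X_1,X_1] = ((-0.5)·(-0.5) + (3.5)·(3.5) + (-0.5)·(-0.5) + (-2.5)·(-2.5) + (-1.5)·(-1.5) + (1.5)·(1.5)) / 5 = 23.5/5 = 4.7
  S[X_1,X_2] = ((-0.5)·(2.6667) + (3.5)·(-1.3333) + (-0.5)·(0.6667) + (-2.5)·(2.6667) + (-1.5)·(-2.3333) + (1.5)·(-2.3333)) / 5 = -13/5 = -2.6
  S[X_2,X_2] = ((2.6667)·(2.6667) + (-1.3333)·(-1.3333) + (0.6667)·(0.6667) + (2.6667)·(2.6667) + (-2.3333)·(-2.3333) + (-2.3333)·(-2.3333)) / 5 = 27.3333/5 = 5.4667
  S = [[4.7, -2.6],
 [-2.6, 5.4667]].

Step 3 — invert S. det(S) = 4.7·5.4667 - (-2.6)² = 18.9333.
  S^{-1} = (1/det) · [[d, -b], [-b, a]] = [[0.2887, 0.1373],
 [0.1373, 0.2482]].

Step 4 — quadratic form (x̄ - mu_0)^T · S^{-1} · (x̄ - mu_0):
  S^{-1} · (x̄ - mu_0) = (-0.4014, 0.2359),
  (x̄ - mu_0)^T · [...] = (-2.5)·(-0.4014) + (2.3333)·(0.2359) = 1.554.

Step 5 — scale by n: T² = 6 · 1.554 = 9.3239.

T² ≈ 9.3239


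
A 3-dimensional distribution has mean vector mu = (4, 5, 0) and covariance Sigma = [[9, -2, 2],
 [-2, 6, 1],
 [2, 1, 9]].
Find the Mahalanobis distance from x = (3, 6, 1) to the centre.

Step 1 — centre the observation: (x - mu) = (-1, 1, 1).

Step 2 — invert Sigma (cofactor / det for 3×3, or solve directly):
  Sigma^{-1} = [[0.1296, 0.0489, -0.0342],
 [0.0489, 0.1883, -0.0318],
 [-0.0342, -0.0318, 0.1222]].

Step 3 — form the quadratic (x - mu)^T · Sigma^{-1} · (x - mu):
  Sigma^{-1} · (x - mu) = (-0.1149, 0.1076, 0.1247).
  (x - mu)^T · [Sigma^{-1} · (x - mu)] = (-1)·(-0.1149) + (1)·(0.1076) + (1)·(0.1247) = 0.3472.

Step 4 — take square root: d = √(0.3472) ≈ 0.5892.

d(x, mu) = √(0.3472) ≈ 0.5892


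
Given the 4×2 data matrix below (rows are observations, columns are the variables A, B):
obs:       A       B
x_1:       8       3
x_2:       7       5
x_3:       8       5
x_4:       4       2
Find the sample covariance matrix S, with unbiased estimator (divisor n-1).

Step 1 — column means:
  mean(A) = (8 + 7 + 8 + 4) / 4 = 27/4 = 6.75
  mean(B) = (3 + 5 + 5 + 2) / 4 = 15/4 = 3.75

Step 2 — sample covariance S[i,j] = (1/(n-1)) · Σ_k (x_{k,i} - mean_i) · (x_{k,j} - mean_j), with n-1 = 3.
  S[A,A] = ((1.25)·(1.25) + (0.25)·(0.25) + (1.25)·(1.25) + (-2.75)·(-2.75)) / 3 = 10.75/3 = 3.5833
  S[A,B] = ((1.25)·(-0.75) + (0.25)·(1.25) + (1.25)·(1.25) + (-2.75)·(-1.75)) / 3 = 5.75/3 = 1.9167
  S[B,B] = ((-0.75)·(-0.75) + (1.25)·(1.25) + (1.25)·(1.25) + (-1.75)·(-1.75)) / 3 = 6.75/3 = 2.25

S is symmetric (S[j,i] = S[i,j]). Assembling:

S = [[3.5833, 1.9167],
 [1.9167, 2.25]]


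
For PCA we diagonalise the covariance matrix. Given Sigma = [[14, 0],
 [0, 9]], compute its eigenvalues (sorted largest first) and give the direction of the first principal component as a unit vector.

Step 1 — characteristic polynomial of 2×2 Sigma:
  det(Sigma - λI) = λ² - trace · λ + det = 0.
  trace = 14 + 9 = 23, det = 14·9 - (0)² = 126.
Step 2 — discriminant:
  Δ = trace² - 4·det = 529 - 504 = 25.
Step 3 — eigenvalues:
  λ = (trace ± √Δ)/2 = (23 ± 5)/2,
  λ_1 = 14,  λ_2 = 9.

Step 4 — unit eigenvector for λ_1: Sigma is diagonal, so its eigenvectors are the coordinate axes. λ_1 = 14 is the diagonal entry on the first coordinate axis, hence
  v_1 = (1, 0) (||v_1|| = 1).

λ_1 = 14,  λ_2 = 9;  v_1 ≈ (1, 0)


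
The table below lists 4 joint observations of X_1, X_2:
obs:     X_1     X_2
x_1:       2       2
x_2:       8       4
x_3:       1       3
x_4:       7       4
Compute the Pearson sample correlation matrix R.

Step 1 — column means:
  mean(X_1) = (2 + 8 + 1 + 7) / 4 = 18/4 = 4.5
  mean(X_2) = (2 + 4 + 3 + 4) / 4 = 13/4 = 3.25

Step 2 — sample variances and covariances s[i,j] = (1/(n-1)) · Σ_k (x_{k,i} - mean_i) · (x_{k,j} - mean_j), with n-1 = 3:
  s[X_1,X_1] = ((-2.5)·(-2.5) + (3.5)·(3.5) + (-3.5)·(-3.5) + (2.5)·(2.5)) / 3 = 37/3 = 12.3333
  s[X_1,X_2] = ((-2.5)·(-1.25) + (3.5)·(0.75) + (-3.5)·(-0.25) + (2.5)·(0.75)) / 3 = 8.5/3 = 2.8333
  s[X_2,X_2] = ((-1.25)·(-1.25) + (0.75)·(0.75) + (-0.25)·(-0.25) + (0.75)·(0.75)) / 3 = 2.75/3 = 0.9167
  Sample standard deviations s_i = √(s[i,i]):
  s(X_1) = √(12.3333) = 3.5119
  s(X_2) = √(0.9167) = 0.9574

Step 3 — r_{ij} = s_{ij} / (s_i · s_j):
  r[X_1,X_1] = 1 (diagonal).
  r[X_1,X_2] = 2.8333 / (3.5119 · 0.9574) = 2.8333 / 3.3624 = 0.8427
  r[X_2,X_2] = 1 (diagonal).

R is symmetric with unit diagonal. Assembling:

R = [[1, 0.8427],
 [0.8427, 1]]


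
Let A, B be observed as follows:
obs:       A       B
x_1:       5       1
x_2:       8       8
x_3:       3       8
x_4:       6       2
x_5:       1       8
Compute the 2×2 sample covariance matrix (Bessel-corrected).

Step 1 — column means:
  mean(A) = (5 + 8 + 3 + 6 + 1) / 5 = 23/5 = 4.6
  mean(B) = (1 + 8 + 8 + 2 + 8) / 5 = 27/5 = 5.4

Step 2 — sample covariance S[i,j] = (1/(n-1)) · Σ_k (x_{k,i} - mean_i) · (x_{k,j} - mean_j), with n-1 = 4.
  S[A,A] = ((0.4)·(0.4) + (3.4)·(3.4) + (-1.6)·(-1.6) + (1.4)·(1.4) + (-3.6)·(-3.6)) / 4 = 29.2/4 = 7.3
  S[A,B] = ((0.4)·(-4.4) + (3.4)·(2.6) + (-1.6)·(2.6) + (1.4)·(-3.4) + (-3.6)·(2.6)) / 4 = -11.2/4 = -2.8
  S[B,B] = ((-4.4)·(-4.4) + (2.6)·(2.6) + (2.6)·(2.6) + (-3.4)·(-3.4) + (2.6)·(2.6)) / 4 = 51.2/4 = 12.8

S is symmetric (S[j,i] = S[i,j]). Assembling:

S = [[7.3, -2.8],
 [-2.8, 12.8]]


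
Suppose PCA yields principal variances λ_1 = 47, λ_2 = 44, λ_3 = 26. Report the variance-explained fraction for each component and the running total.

Step 1 — total variance = trace(Sigma) = Σ λ_i = 47 + 44 + 26 = 117.

Step 2 — fraction explained by component i = λ_i / Σ λ:
  PC1: 47/117 = 0.4017
  PC2: 44/117 = 0.3761
  PC3: 26/117 = 0.2222

Step 3 — cumulative fraction after k components = (λ_1 + ... + λ_k) / Σ λ:
  k = 1: 47/117 = 0.4017
  k = 2: (47 + 44)/117 = 91/117 = 0.7778
  k = 3: (47 + 44 + 26)/117 = 117/117 = 1

Summary (fraction, with percent):

explained: PC1 0.4017 (40.17%), PC2 0.3761 (37.61%), PC3 0.2222 (22.22%);  cumulative: 0.4017, 0.7778, 1


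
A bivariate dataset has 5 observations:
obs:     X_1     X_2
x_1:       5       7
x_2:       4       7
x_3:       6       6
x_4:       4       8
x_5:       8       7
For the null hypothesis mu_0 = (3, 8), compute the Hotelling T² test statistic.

Step 1 — sample mean vector:
  mean(X_1) = (5 + 4 + 6 + 4 + 8) / 5 = 27/5 = 5.4
  mean(X_2) = (7 + 7 + 6 + 8 + 7) / 5 = 35/5 = 7
  x̄ = (5.4, 7),  deviation x̄ - mu_0 = (5.4, 7) - (3, 8) = (2.4, -1).

Step 2 — sample covariance matrix, S[i,j] = (1/(n-1)) · Σ_k (x_{k,i} - mean_i) · (x_{k,j} - mean_j), divisor n-1 = 4:
  S[X_1,X_1] = ((-0.4)·(-0.4) + (-1.4)·(-1.4) + (0.6)·(0.6) + (-1.4)·(-1.4) + (2.6)·(2.6)) / 4 = 11.2/4 = 2.8
  S[X_1,X_2] = ((-0.4)·(0) + (-1.4)·(0) + (0.6)·(-1) + (-1.4)·(1) + (2.6)·(0)) / 4 = -2/4 = -0.5
  S[X_2,X_2] = ((0)·(0) + (0)·(0) + (-1)·(-1) + (1)·(1) + (0)·(0)) / 4 = 2/4 = 0.5
  S = [[2.8, -0.5],
 [-0.5, 0.5]].

Step 3 — invert S. det(S) = 2.8·0.5 - (-0.5)² = 1.15.
  S^{-1} = (1/det) · [[d, -b], [-b, a]] = [[0.4348, 0.4348],
 [0.4348, 2.4348]].

Step 4 — quadratic form (x̄ - mu_0)^T · S^{-1} · (x̄ - mu_0):
  S^{-1} · (x̄ - mu_0) = (0.6087, -1.3913),
  (x̄ - mu_0)^T · [...] = (2.4)·(0.6087) + (-1)·(-1.3913) = 2.8522.

Step 5 — scale by n: T² = 5 · 2.8522 = 14.2609.

T² ≈ 14.2609


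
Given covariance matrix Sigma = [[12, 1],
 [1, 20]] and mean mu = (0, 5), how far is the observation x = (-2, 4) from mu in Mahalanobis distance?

Step 1 — centre the observation: (x - mu) = (-2, -1).

Step 2 — invert Sigma. det(Sigma) = 12·20 - (1)² = 239.
  Sigma^{-1} = (1/det) · [[d, -b], [-b, a]] = [[0.0837, -0.0042],
 [-0.0042, 0.0502]].

Step 3 — form the quadratic (x - mu)^T · Sigma^{-1} · (x - mu):
  Sigma^{-1} · (x - mu) = (-0.1632, -0.0418).
  (x - mu)^T · [Sigma^{-1} · (x - mu)] = (-2)·(-0.1632) + (-1)·(-0.0418) = 0.3682.

Step 4 — take square root: d = √(0.3682) ≈ 0.6068.

d(x, mu) = √(0.3682) ≈ 0.6068


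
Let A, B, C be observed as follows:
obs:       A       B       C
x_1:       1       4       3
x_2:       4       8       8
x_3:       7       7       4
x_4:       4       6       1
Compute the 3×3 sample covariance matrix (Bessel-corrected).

Step 1 — column means:
  mean(A) = (1 + 4 + 7 + 4) / 4 = 16/4 = 4
  mean(B) = (4 + 8 + 7 + 6) / 4 = 25/4 = 6.25
  mean(C) = (3 + 8 + 4 + 1) / 4 = 16/4 = 4

Step 2 — sample covariance S[i,j] = (1/(n-1)) · Σ_k (x_{k,i} - mean_i) · (x_{k,j} - mean_j), with n-1 = 3.
  S[A,A] = ((-3)·(-3) + (0)·(0) + (3)·(3) + (0)·(0)) / 3 = 18/3 = 6
  S[A,B] = ((-3)·(-2.25) + (0)·(1.75) + (3)·(0.75) + (0)·(-0.25)) / 3 = 9/3 = 3
  S[A,C] = ((-3)·(-1) + (0)·(4) + (3)·(0) + (0)·(-3)) / 3 = 3/3 = 1
  S[B,B] = ((-2.25)·(-2.25) + (1.75)·(1.75) + (0.75)·(0.75) + (-0.25)·(-0.25)) / 3 = 8.75/3 = 2.9167
  S[B,C] = ((-2.25)·(-1) + (1.75)·(4) + (0.75)·(0) + (-0.25)·(-3)) / 3 = 10/3 = 3.3333
  S[C,C] = ((-1)·(-1) + (4)·(4) + (0)·(0) + (-3)·(-3)) / 3 = 26/3 = 8.6667

S is symmetric (S[j,i] = S[i,j]). Assembling:

S = [[6, 3, 1],
 [3, 2.9167, 3.3333],
 [1, 3.3333, 8.6667]]


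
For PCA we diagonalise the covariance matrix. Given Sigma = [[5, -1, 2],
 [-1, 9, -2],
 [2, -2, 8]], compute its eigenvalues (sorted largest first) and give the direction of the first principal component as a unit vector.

Step 1 — characteristic polynomial p(λ) = det(λI - Sigma) = λ³ - tr·λ² + c_1·λ - det, where tr = trace, c_1 = sum of the principal 2×2 minors, det = det(Sigma):
  tr = 5 + 9 + 8 = 22,
  c_1 = (5·9 - (-1)²) + (5·8 - (2)²) + (9·8 - (-2)²) = 44 + 36 + 68 = 148,
  det = 5·(9·8 - (-2)²) - (-1)·((-1)·8 - (-2)·(2)) + (2)·((-1)·(-2) - 9·(2)) = 5·(68) - (-1)·(-4) + (2)·(-16) = 304.
  So p(λ) = λ³ - 22λ² + 148λ - 304.
Step 2 — look for an integer root (rational root theorem: any rational root is an integer divisor of 304). Testing λ = 4:
  p(4) = 64 - 352 + 592 - 304 = 0  ✓
  Dividing out (λ - 4): p(λ) = (λ - 4)(λ² - 18λ + 76).
Step 3 — remaining eigenvalues from the quadratic λ² - 18λ + 76 = 0:
  Δ = 18² - 4·76 = 324 - 304 = 20,  λ = (18 ± √20)/2 = (18 ± 4.4721)/2 ≈ 11.2361 or 6.7639.
  Sorted: λ_1 = 11.2361,  λ_2 = 6.7639,  λ_3 = 4  (check: sum = 22 = tr ✓).

Step 4 — unit eigenvector for λ_1 ≈ 11.2361: v spans the null space of (Sigma - λ_1 I), whose rows are
  r_1 = (-6.2361, -1, 2),  r_2 = (-1, -2.2361, -2),  r_3 = (2, -2, -3.2361).
  v is orthogonal to every row, so take v ∝ r_1 × r_2 = ((-1)·(-2) - (2)·(-2.2361), (2)·(-1) - (-6.2361)·(-2), (-6.2361)·(-2.2361) - (-1)·(-1)) ≈ (6.4721, -14.4721, 12.9443).
  Let u = (6.4721, -14.4721, 12.9443).
  ||u|| = √((6.4721)² + (-14.4721)² + (12.9443)²) = √(418.8854) ≈ 20.4667,  v_1 = u/||u|| ≈ (0.3162, -0.7071, 0.6325) (||v_1|| = 1).

λ_1 = 11.2361,  λ_2 = 6.7639,  λ_3 = 4;  v_1 ≈ (0.3162, -0.7071, 0.6325)


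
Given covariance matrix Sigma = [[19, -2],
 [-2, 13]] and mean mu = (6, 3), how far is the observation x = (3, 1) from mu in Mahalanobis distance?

Step 1 — centre the observation: (x - mu) = (-3, -2).

Step 2 — invert Sigma. det(Sigma) = 19·13 - (-2)² = 243.
  Sigma^{-1} = (1/det) · [[d, -b], [-b, a]] = [[0.0535, 0.0082],
 [0.0082, 0.0782]].

Step 3 — form the quadratic (x - mu)^T · Sigma^{-1} · (x - mu):
  Sigma^{-1} · (x - mu) = (-0.177, -0.1811).
  (x - mu)^T · [Sigma^{-1} · (x - mu)] = (-3)·(-0.177) + (-2)·(-0.1811) = 0.893.

Step 4 — take square root: d = √(0.893) ≈ 0.945.

d(x, mu) = √(0.893) ≈ 0.945


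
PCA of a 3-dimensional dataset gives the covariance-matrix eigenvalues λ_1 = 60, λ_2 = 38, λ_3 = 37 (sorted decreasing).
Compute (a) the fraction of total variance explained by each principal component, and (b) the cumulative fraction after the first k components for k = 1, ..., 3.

Step 1 — total variance = trace(Sigma) = Σ λ_i = 60 + 38 + 37 = 135.

Step 2 — fraction explained by component i = λ_i / Σ λ:
  PC1: 60/135 = 0.4444
  PC2: 38/135 = 0.2815
  PC3: 37/135 = 0.2741

Step 3 — cumulative fraction after k components = (λ_1 + ... + λ_k) / Σ λ:
  k = 1: 60/135 = 0.4444
  k = 2: (60 + 38)/135 = 98/135 = 0.7259
  k = 3: (60 + 38 + 37)/135 = 135/135 = 1

Summary (fraction, with percent):

explained: PC1 0.4444 (44.44%), PC2 0.2815 (28.15%), PC3 0.2741 (27.41%);  cumulative: 0.4444, 0.7259, 1


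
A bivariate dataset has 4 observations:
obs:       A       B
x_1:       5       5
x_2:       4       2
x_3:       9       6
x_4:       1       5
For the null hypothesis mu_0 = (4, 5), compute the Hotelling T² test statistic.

Step 1 — sample mean vector:
  mean(A) = (5 + 4 + 9 + 1) / 4 = 19/4 = 4.75
  mean(B) = (5 + 2 + 6 + 5) / 4 = 18/4 = 4.5
  x̄ = (4.75, 4.5),  deviation x̄ - mu_0 = (4.75, 4.5) - (4, 5) = (0.75, -0.5).

Step 2 — sample covariance matrix, S[i,j] = (1/(n-1)) · Σ_k (x_{k,i} - mean_i) · (x_{k,j} - mean_j), divisor n-1 = 3:
  S[A,A] = ((0.25)·(0.25) + (-0.75)·(-0.75) + (4.25)·(4.25) + (-3.75)·(-3.75)) / 3 = 32.75/3 = 10.9167
  S[A,B] = ((0.25)·(0.5) + (-0.75)·(-2.5) + (4.25)·(1.5) + (-3.75)·(0.5)) / 3 = 6.5/3 = 2.1667
  S[B,B] = ((0.5)·(0.5) + (-2.5)·(-2.5) + (1.5)·(1.5) + (0.5)·(0.5)) / 3 = 9/3 = 3
  S = [[10.9167, 2.1667],
 [2.1667, 3]].

Step 3 — invert S. det(S) = 10.9167·3 - (2.1667)² = 28.0556.
  S^{-1} = (1/det) · [[d, -b], [-b, a]] = [[0.1069, -0.0772],
 [-0.0772, 0.3891]].

Step 4 — quadratic form (x̄ - mu_0)^T · S^{-1} · (x̄ - mu_0):
  S^{-1} · (x̄ - mu_0) = (0.1188, -0.2525),
  (x̄ - mu_0)^T · [...] = (0.75)·(0.1188) + (-0.5)·(-0.2525) = 0.2153.

Step 5 — scale by n: T² = 4 · 0.2153 = 0.8614.

T² ≈ 0.8614


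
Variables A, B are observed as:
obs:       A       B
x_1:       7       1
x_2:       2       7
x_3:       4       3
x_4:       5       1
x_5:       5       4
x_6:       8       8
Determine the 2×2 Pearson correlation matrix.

Step 1 — column means:
  mean(A) = (7 + 2 + 4 + 5 + 5 + 8) / 6 = 31/6 = 5.1667
  mean(B) = (1 + 7 + 3 + 1 + 4 + 8) / 6 = 24/6 = 4

Step 2 — sample variances and covariances s[i,j] = (1/(n-1)) · Σ_k (x_{k,i} - mean_i) · (x_{k,j} - mean_j), with n-1 = 5:
  s[A,A] = ((1.8333)·(1.8333) + (-3.1667)·(-3.1667) + (-1.1667)·(-1.1667) + (-0.1667)·(-0.1667) + (-0.1667)·(-0.1667) + (2.8333)·(2.8333)) / 5 = 22.8333/5 = 4.5667
  s[A,B] = ((1.8333)·(-3) + (-3.1667)·(3) + (-1.1667)·(-1) + (-0.1667)·(-3) + (-0.1667)·(0) + (2.8333)·(4)) / 5 = -2/5 = -0.4
  s[B,B] = ((-3)·(-3) + (3)·(3) + (-1)·(-1) + (-3)·(-3) + (0)·(0) + (4)·(4)) / 5 = 44/5 = 8.8
  Sample standard deviations s_i = √(s[i,i]):
  s(A) = √(4.5667) = 2.137
  s(B) = √(8.8) = 2.9665

Step 3 — r_{ij} = s_{ij} / (s_i · s_j):
  r[A,A] = 1 (diagonal).
  r[A,B] = -0.4 / (2.137 · 2.9665) = -0.4 / 6.3393 = -0.0631
  r[B,B] = 1 (diagonal).

R is symmetric with unit diagonal. Assembling:

R = [[1, -0.0631],
 [-0.0631, 1]]


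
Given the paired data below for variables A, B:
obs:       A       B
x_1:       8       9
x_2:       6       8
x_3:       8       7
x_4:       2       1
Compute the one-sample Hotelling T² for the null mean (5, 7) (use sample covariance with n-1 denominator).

Step 1 — sample mean vector:
  mean(A) = (8 + 6 + 8 + 2) / 4 = 24/4 = 6
  mean(B) = (9 + 8 + 7 + 1) / 4 = 25/4 = 6.25
  x̄ = (6, 6.25),  deviation x̄ - mu_0 = (6, 6.25) - (5, 7) = (1, -0.75).

Step 2 — sample covariance matrix, S[i,j] = (1/(n-1)) · Σ_k (x_{k,i} - mean_i) · (x_{k,j} - mean_j), divisor n-1 = 3:
  S[A,A] = ((2)·(2) + (0)·(0) + (2)·(2) + (-4)·(-4)) / 3 = 24/3 = 8
  S[A,B] = ((2)·(2.75) + (0)·(1.75) + (2)·(0.75) + (-4)·(-5.25)) / 3 = 28/3 = 9.3333
  S[B,B] = ((2.75)·(2.75) + (1.75)·(1.75) + (0.75)·(0.75) + (-5.25)·(-5.25)) / 3 = 38.75/3 = 12.9167
  S = [[8, 9.3333],
 [9.3333, 12.9167]].

Step 3 — invert S. det(S) = 8·12.9167 - (9.3333)² = 16.2222.
  S^{-1} = (1/det) · [[d, -b], [-b, a]] = [[0.7962, -0.5753],
 [-0.5753, 0.4932]].

Step 4 — quadratic form (x̄ - mu_0)^T · S^{-1} · (x̄ - mu_0):
  S^{-1} · (x̄ - mu_0) = (1.2277, -0.9452),
  (x̄ - mu_0)^T · [...] = (1)·(1.2277) + (-0.75)·(-0.9452) = 1.9366.

Step 5 — scale by n: T² = 4 · 1.9366 = 7.7466.

T² ≈ 7.7466


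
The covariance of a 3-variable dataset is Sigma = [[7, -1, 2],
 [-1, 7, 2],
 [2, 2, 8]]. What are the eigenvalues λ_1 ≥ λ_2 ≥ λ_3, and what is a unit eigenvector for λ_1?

Step 1 — characteristic polynomial p(λ) = det(λI - Sigma) = λ³ - tr·λ² + c_1·λ - det, where tr = trace, c_1 = sum of the principal 2×2 minors, det = det(Sigma):
  tr = 7 + 7 + 8 = 22,
  c_1 = (7·7 - (-1)²) + (7·8 - (2)²) + (7·8 - (2)²) = 48 + 52 + 52 = 152,
  det = 7·(7·8 - (2)²) - (-1)·((-1)·8 - (2)·(2)) + (2)·((-1)·(2) - 7·(2)) = 7·(52) - (-1)·(-12) + (2)·(-16) = 320.
  So p(λ) = λ³ - 22λ² + 152λ - 320.
Step 2 — look for an integer root (rational root theorem: any rational root is an integer divisor of 320). Testing λ = 4:
  p(4) = 64 - 352 + 608 - 320 = 0  ✓
  Dividing out (λ - 4): p(λ) = (λ - 4)(λ² - 18λ + 80).
Step 3 — remaining eigenvalues from the quadratic λ² - 18λ + 80 = 0:
  Δ = 18² - 4·80 = 324 - 320 = 4,  λ = (18 ± √4)/2 = (18 ± 2)/2 = 10 or 8.
  Sorted: λ_1 = 10,  λ_2 = 8,  λ_3 = 4  (check: sum = 22 = tr ✓).

Step 4 — unit eigenvector for λ_1 = 10: v spans the null space of (Sigma - λ_1 I), whose rows are
  r_1 = (-3, -1, 2),  r_2 = (-1, -3, 2),  r_3 = (2, 2, -2).
  v is orthogonal to every row, so take v ∝ r_1 × r_2 = ((-1)·(2) - (2)·(-3), (2)·(-1) - (-3)·(2), (-3)·(-3) - (-1)·(-1)) = (4, 4, 8).
  Rescale (divide by 4): u = (1, 1, 2).
  ||u|| = √((1)² + (1)² + (2)²) = √(6) ≈ 2.4495,  v_1 = u/||u|| ≈ (0.4082, 0.4082, 0.8165) (||v_1|| = 1).

λ_1 = 10,  λ_2 = 8,  λ_3 = 4;  v_1 ≈ (0.4082, 0.4082, 0.8165)


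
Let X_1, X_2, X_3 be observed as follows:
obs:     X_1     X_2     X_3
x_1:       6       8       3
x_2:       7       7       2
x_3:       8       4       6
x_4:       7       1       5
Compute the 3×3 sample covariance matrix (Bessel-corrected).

Step 1 — column means:
  mean(X_1) = (6 + 7 + 8 + 7) / 4 = 28/4 = 7
  mean(X_2) = (8 + 7 + 4 + 1) / 4 = 20/4 = 5
  mean(X_3) = (3 + 2 + 6 + 5) / 4 = 16/4 = 4

Step 2 — sample covariance S[i,j] = (1/(n-1)) · Σ_k (x_{k,i} - mean_i) · (x_{k,j} - mean_j), with n-1 = 3.
  S[X_1,X_1] = ((-1)·(-1) + (0)·(0) + (1)·(1) + (0)·(0)) / 3 = 2/3 = 0.6667
  S[X_1,X_2] = ((-1)·(3) + (0)·(2) + (1)·(-1) + (0)·(-4)) / 3 = -4/3 = -1.3333
  S[X_1,X_3] = ((-1)·(-1) + (0)·(-2) + (1)·(2) + (0)·(1)) / 3 = 3/3 = 1
  S[X_2,X_2] = ((3)·(3) + (2)·(2) + (-1)·(-1) + (-4)·(-4)) / 3 = 30/3 = 10
  S[X_2,X_3] = ((3)·(-1) + (2)·(-2) + (-1)·(2) + (-4)·(1)) / 3 = -13/3 = -4.3333
  S[X_3,X_3] = ((-1)·(-1) + (-2)·(-2) + (2)·(2) + (1)·(1)) / 3 = 10/3 = 3.3333

S is symmetric (S[j,i] = S[i,j]). Assembling:

S = [[0.6667, -1.3333, 1],
 [-1.3333, 10, -4.3333],
 [1, -4.3333, 3.3333]]


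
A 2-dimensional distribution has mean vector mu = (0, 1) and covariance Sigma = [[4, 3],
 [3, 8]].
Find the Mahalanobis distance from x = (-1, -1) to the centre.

Step 1 — centre the observation: (x - mu) = (-1, -2).

Step 2 — invert Sigma. det(Sigma) = 4·8 - (3)² = 23.
  Sigma^{-1} = (1/det) · [[d, -b], [-b, a]] = [[0.3478, -0.1304],
 [-0.1304, 0.1739]].

Step 3 — form the quadratic (x - mu)^T · Sigma^{-1} · (x - mu):
  Sigma^{-1} · (x - mu) = (-0.087, -0.2174).
  (x - mu)^T · [Sigma^{-1} · (x - mu)] = (-1)·(-0.087) + (-2)·(-0.2174) = 0.5217.

Step 4 — take square root: d = √(0.5217) ≈ 0.7223.

d(x, mu) = √(0.5217) ≈ 0.7223


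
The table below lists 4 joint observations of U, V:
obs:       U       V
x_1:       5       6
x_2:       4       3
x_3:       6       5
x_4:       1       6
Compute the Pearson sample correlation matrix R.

Step 1 — column means:
  mean(U) = (5 + 4 + 6 + 1) / 4 = 16/4 = 4
  mean(V) = (6 + 3 + 5 + 6) / 4 = 20/4 = 5

Step 2 — sample variances and covariances s[i,j] = (1/(n-1)) · Σ_k (x_{k,i} - mean_i) · (x_{k,j} - mean_j), with n-1 = 3:
  s[U,U] = ((1)·(1) + (0)·(0) + (2)·(2) + (-3)·(-3)) / 3 = 14/3 = 4.6667
  s[U,V] = ((1)·(1) + (0)·(-2) + (2)·(0) + (-3)·(1)) / 3 = -2/3 = -0.6667
  s[V,V] = ((1)·(1) + (-2)·(-2) + (0)·(0) + (1)·(1)) / 3 = 6/3 = 2
  Sample standard deviations s_i = √(s[i,i]):
  s(U) = √(4.6667) = 2.1602
  s(V) = √(2) = 1.4142

Step 3 — r_{ij} = s_{ij} / (s_i · s_j):
  r[U,U] = 1 (diagonal).
  r[U,V] = -0.6667 / (2.1602 · 1.4142) = -0.6667 / 3.0551 = -0.2182
  r[V,V] = 1 (diagonal).

R is symmetric with unit diagonal. Assembling:

R = [[1, -0.2182],
 [-0.2182, 1]]


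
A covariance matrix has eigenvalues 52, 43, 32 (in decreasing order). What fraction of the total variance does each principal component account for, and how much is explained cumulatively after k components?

Step 1 — total variance = trace(Sigma) = Σ λ_i = 52 + 43 + 32 = 127.

Step 2 — fraction explained by component i = λ_i / Σ λ:
  PC1: 52/127 = 0.4094
  PC2: 43/127 = 0.3386
  PC3: 32/127 = 0.252

Step 3 — cumulative fraction after k components = (λ_1 + ... + λ_k) / Σ λ:
  k = 1: 52/127 = 0.4094
  k = 2: (52 + 43)/127 = 95/127 = 0.748
  k = 3: (52 + 43 + 32)/127 = 127/127 = 1

Summary (fraction, with percent):

explained: PC1 0.4094 (40.94%), PC2 0.3386 (33.86%), PC3 0.252 (25.2%);  cumulative: 0.4094, 0.748, 1


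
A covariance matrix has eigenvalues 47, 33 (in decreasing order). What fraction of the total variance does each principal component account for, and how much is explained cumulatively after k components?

Step 1 — total variance = trace(Sigma) = Σ λ_i = 47 + 33 = 80.

Step 2 — fraction explained by component i = λ_i / Σ λ:
  PC1: 47/80 = 0.5875
  PC2: 33/80 = 0.4125

Step 3 — cumulative fraction after k components = (λ_1 + ... + λ_k) / Σ λ:
  k = 1: 47/80 = 0.5875
  k = 2: (47 + 33)/80 = 80/80 = 1

Summary (fraction, with percent):

explained: PC1 0.5875 (58.75%), PC2 0.4125 (41.25%);  cumulative: 0.5875, 1


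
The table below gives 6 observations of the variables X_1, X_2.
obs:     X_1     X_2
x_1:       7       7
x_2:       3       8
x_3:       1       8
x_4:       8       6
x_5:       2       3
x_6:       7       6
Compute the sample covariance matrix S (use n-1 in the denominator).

Step 1 — column means:
  mean(X_1) = (7 + 3 + 1 + 8 + 2 + 7) / 6 = 28/6 = 4.6667
  mean(X_2) = (7 + 8 + 8 + 6 + 3 + 6) / 6 = 38/6 = 6.3333

Step 2 — sample covariance S[i,j] = (1/(n-1)) · Σ_k (x_{k,i} - mean_i) · (x_{k,j} - mean_j), with n-1 = 5.
  S[X_1,X_1] = ((2.3333)·(2.3333) + (-1.6667)·(-1.6667) + (-3.6667)·(-3.6667) + (3.3333)·(3.3333) + (-2.6667)·(-2.6667) + (2.3333)·(2.3333)) / 5 = 45.3333/5 = 9.0667
  S[X_1,X_2] = ((2.3333)·(0.6667) + (-1.6667)·(1.6667) + (-3.6667)·(1.6667) + (3.3333)·(-0.3333) + (-2.6667)·(-3.3333) + (2.3333)·(-0.3333)) / 5 = -0.3333/5 = -0.0667
  S[X_2,X_2] = ((0.6667)·(0.6667) + (1.6667)·(1.6667) + (1.6667)·(1.6667) + (-0.3333)·(-0.3333) + (-3.3333)·(-3.3333) + (-0.3333)·(-0.3333)) / 5 = 17.3333/5 = 3.4667

S is symmetric (S[j,i] = S[i,j]). Assembling:

S = [[9.0667, -0.0667],
 [-0.0667, 3.4667]]


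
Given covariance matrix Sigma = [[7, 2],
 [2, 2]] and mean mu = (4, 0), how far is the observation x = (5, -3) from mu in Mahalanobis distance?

Step 1 — centre the observation: (x - mu) = (1, -3).

Step 2 — invert Sigma. det(Sigma) = 7·2 - (2)² = 10.
  Sigma^{-1} = (1/det) · [[d, -b], [-b, a]] = [[0.2, -0.2],
 [-0.2, 0.7]].

Step 3 — form the quadratic (x - mu)^T · Sigma^{-1} · (x - mu):
  Sigma^{-1} · (x - mu) = (0.8, -2.3).
  (x - mu)^T · [Sigma^{-1} · (x - mu)] = (1)·(0.8) + (-3)·(-2.3) = 7.7.

Step 4 — take square root: d = √(7.7) ≈ 2.7749.

d(x, mu) = √(7.7) ≈ 2.7749


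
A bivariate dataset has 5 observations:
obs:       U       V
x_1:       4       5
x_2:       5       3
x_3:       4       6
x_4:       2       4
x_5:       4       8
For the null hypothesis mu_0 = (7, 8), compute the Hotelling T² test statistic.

Step 1 — sample mean vector:
  mean(U) = (4 + 5 + 4 + 2 + 4) / 5 = 19/5 = 3.8
  mean(V) = (5 + 3 + 6 + 4 + 8) / 5 = 26/5 = 5.2
  x̄ = (3.8, 5.2),  deviation x̄ - mu_0 = (3.8, 5.2) - (7, 8) = (-3.2, -2.8).

Step 2 — sample covariance matrix, S[i,j] = (1/(n-1)) · Σ_k (x_{k,i} - mean_i) · (x_{k,j} - mean_j), divisor n-1 = 4:
  S[U,U] = ((0.2)·(0.2) + (1.2)·(1.2) + (0.2)·(0.2) + (-1.8)·(-1.8) + (0.2)·(0.2)) / 4 = 4.8/4 = 1.2
  S[U,V] = ((0.2)·(-0.2) + (1.2)·(-2.2) + (0.2)·(0.8) + (-1.8)·(-1.2) + (0.2)·(2.8)) / 4 = 0.2/4 = 0.05
  S[V,V] = ((-0.2)·(-0.2) + (-2.2)·(-2.2) + (0.8)·(0.8) + (-1.2)·(-1.2) + (2.8)·(2.8)) / 4 = 14.8/4 = 3.7
  S = [[1.2, 0.05],
 [0.05, 3.7]].

Step 3 — invert S. det(S) = 1.2·3.7 - (0.05)² = 4.4375.
  S^{-1} = (1/det) · [[d, -b], [-b, a]] = [[0.8338, -0.0113],
 [-0.0113, 0.2704]].

Step 4 — quadratic form (x̄ - mu_0)^T · S^{-1} · (x̄ - mu_0):
  S^{-1} · (x̄ - mu_0) = (-2.6366, -0.7211),
  (x̄ - mu_0)^T · [...] = (-3.2)·(-2.6366) + (-2.8)·(-0.7211) = 10.4563.

Step 5 — scale by n: T² = 5 · 10.4563 = 52.2817.

T² ≈ 52.2817


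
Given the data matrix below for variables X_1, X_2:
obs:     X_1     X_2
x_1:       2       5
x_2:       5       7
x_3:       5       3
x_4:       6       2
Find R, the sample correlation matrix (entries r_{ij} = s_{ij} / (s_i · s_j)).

Step 1 — column means:
  mean(X_1) = (2 + 5 + 5 + 6) / 4 = 18/4 = 4.5
  mean(X_2) = (5 + 7 + 3 + 2) / 4 = 17/4 = 4.25

Step 2 — sample variances and covariances s[i,j] = (1/(n-1)) · Σ_k (x_{k,i} - mean_i) · (x_{k,j} - mean_j), with n-1 = 3:
  s[X_1,X_1] = ((-2.5)·(-2.5) + (0.5)·(0.5) + (0.5)·(0.5) + (1.5)·(1.5)) / 3 = 9/3 = 3
  s[X_1,X_2] = ((-2.5)·(0.75) + (0.5)·(2.75) + (0.5)·(-1.25) + (1.5)·(-2.25)) / 3 = -4.5/3 = -1.5
  s[X_2,X_2] = ((0.75)·(0.75) + (2.75)·(2.75) + (-1.25)·(-1.25) + (-2.25)·(-2.25)) / 3 = 14.75/3 = 4.9167
  Sample standard deviations s_i = √(s[i,i]):
  s(X_1) = √(3) = 1.7321
  s(X_2) = √(4.9167) = 2.2174

Step 3 — r_{ij} = s_{ij} / (s_i · s_j):
  r[X_1,X_1] = 1 (diagonal).
  r[X_1,X_2] = -1.5 / (1.7321 · 2.2174) = -1.5 / 3.8406 = -0.3906
  r[X_2,X_2] = 1 (diagonal).

R is symmetric with unit diagonal. Assembling:

R = [[1, -0.3906],
 [-0.3906, 1]]


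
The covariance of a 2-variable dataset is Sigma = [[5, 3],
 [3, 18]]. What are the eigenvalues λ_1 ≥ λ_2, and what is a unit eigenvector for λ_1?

Step 1 — characteristic polynomial of 2×2 Sigma:
  det(Sigma - λI) = λ² - trace · λ + det = 0.
  trace = 5 + 18 = 23, det = 5·18 - (3)² = 81.
Step 2 — discriminant:
  Δ = trace² - 4·det = 529 - 324 = 205.
Step 3 — eigenvalues:
  λ = (trace ± √Δ)/2 = (23 ± 14.3178)/2,
  λ_1 = 18.6589,  λ_2 = 4.3411.

Step 4 — unit eigenvector for λ_1: solve (Sigma - λ_1 I)v = 0. First row:
  (5 - 18.6589)·v_x + (3)·v_y = 0, i.e. (-13.6589)·v_x + (3)·v_y = 0,
  so v ∝ (b, λ_1 - a) = (3, 13.6589) = u.
  ||u|| = √((3)² + (13.6589)²) = √(195.5658) ≈ 13.9845,
  v_1 = u/||u|| ≈ (0.2145, 0.9767) (||v_1|| = 1).

λ_1 = 18.6589,  λ_2 = 4.3411;  v_1 ≈ (0.2145, 0.9767)


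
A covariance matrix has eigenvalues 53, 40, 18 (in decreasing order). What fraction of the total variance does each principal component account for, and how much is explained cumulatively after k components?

Step 1 — total variance = trace(Sigma) = Σ λ_i = 53 + 40 + 18 = 111.

Step 2 — fraction explained by component i = λ_i / Σ λ:
  PC1: 53/111 = 0.4775
  PC2: 40/111 = 0.3604
  PC3: 18/111 = 0.1622

Step 3 — cumulative fraction after k components = (λ_1 + ... + λ_k) / Σ λ:
  k = 1: 53/111 = 0.4775
  k = 2: (53 + 40)/111 = 93/111 = 0.8378
  k = 3: (53 + 40 + 18)/111 = 111/111 = 1

Summary (fraction, with percent):

explained: PC1 0.4775 (47.75%), PC2 0.3604 (36.04%), PC3 0.1622 (16.22%);  cumulative: 0.4775, 0.8378, 1


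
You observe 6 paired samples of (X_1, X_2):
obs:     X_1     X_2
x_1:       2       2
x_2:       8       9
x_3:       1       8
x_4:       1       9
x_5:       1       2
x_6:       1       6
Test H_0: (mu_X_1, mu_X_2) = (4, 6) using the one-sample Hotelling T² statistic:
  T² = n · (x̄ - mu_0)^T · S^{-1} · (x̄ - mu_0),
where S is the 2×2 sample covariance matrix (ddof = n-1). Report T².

Step 1 — sample mean vector:
  mean(X_1) = (2 + 8 + 1 + 1 + 1 + 1) / 6 = 14/6 = 2.3333
  mean(X_2) = (2 + 9 + 8 + 9 + 2 + 6) / 6 = 36/6 = 6
  x̄ = (2.3333, 6),  deviation x̄ - mu_0 = (2.3333, 6) - (4, 6) = (-1.6667, 0).

Step 2 — sample covariance matrix, S[i,j] = (1/(n-1)) · Σ_k (x_{k,i} - mean_i) · (x_{k,j} - mean_j), divisor n-1 = 5:
  S[X_1,X_1] = ((-0.3333)·(-0.3333) + (5.6667)·(5.6667) + (-1.3333)·(-1.3333) + (-1.3333)·(-1.3333) + (-1.3333)·(-1.3333) + (-1.3333)·(-1.3333)) / 5 = 39.3333/5 = 7.8667
  S[X_1,X_2] = ((-0.3333)·(-4) + (5.6667)·(3) + (-1.3333)·(2) + (-1.3333)·(3) + (-1.3333)·(-4) + (-1.3333)·(0)) / 5 = 17/5 = 3.4
  S[X_2,X_2] = ((-4)·(-4) + (3)·(3) + (2)·(2) + (3)·(3) + (-4)·(-4) + (0)·(0)) / 5 = 54/5 = 10.8
  S = [[7.8667, 3.4],
 [3.4, 10.8]].

Step 3 — invert S. det(S) = 7.8667·10.8 - (3.4)² = 73.4.
  S^{-1} = (1/det) · [[d, -b], [-b, a]] = [[0.1471, -0.0463],
 [-0.0463, 0.1072]].

Step 4 — quadratic form (x̄ - mu_0)^T · S^{-1} · (x̄ - mu_0):
  S^{-1} · (x̄ - mu_0) = (-0.2452, 0.0772),
  (x̄ - mu_0)^T · [...] = (-1.6667)·(-0.2452) + (0)·(0.0772) = 0.4087.

Step 5 — scale by n: T² = 6 · 0.4087 = 2.4523.

T² ≈ 2.4523


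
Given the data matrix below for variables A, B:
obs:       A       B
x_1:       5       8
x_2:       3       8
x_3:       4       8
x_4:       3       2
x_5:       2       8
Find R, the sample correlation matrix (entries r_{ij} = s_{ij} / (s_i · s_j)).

Step 1 — column means:
  mean(A) = (5 + 3 + 4 + 3 + 2) / 5 = 17/5 = 3.4
  mean(B) = (8 + 8 + 8 + 2 + 8) / 5 = 34/5 = 6.8

Step 2 — sample variances and covariances s[i,j] = (1/(n-1)) · Σ_k (x_{k,i} - mean_i) · (x_{k,j} - mean_j), with n-1 = 4:
  s[A,A] = ((1.6)·(1.6) + (-0.4)·(-0.4) + (0.6)·(0.6) + (-0.4)·(-0.4) + (-1.4)·(-1.4)) / 4 = 5.2/4 = 1.3
  s[A,B] = ((1.6)·(1.2) + (-0.4)·(1.2) + (0.6)·(1.2) + (-0.4)·(-4.8) + (-1.4)·(1.2)) / 4 = 2.4/4 = 0.6
  s[B,B] = ((1.2)·(1.2) + (1.2)·(1.2) + (1.2)·(1.2) + (-4.8)·(-4.8) + (1.2)·(1.2)) / 4 = 28.8/4 = 7.2
  Sample standard deviations s_i = √(s[i,i]):
  s(A) = √(1.3) = 1.1402
  s(B) = √(7.2) = 2.6833

Step 3 — r_{ij} = s_{ij} / (s_i · s_j):
  r[A,A] = 1 (diagonal).
  r[A,B] = 0.6 / (1.1402 · 2.6833) = 0.6 / 3.0594 = 0.1961
  r[B,B] = 1 (diagonal).

R is symmetric with unit diagonal. Assembling:

R = [[1, 0.1961],
 [0.1961, 1]]


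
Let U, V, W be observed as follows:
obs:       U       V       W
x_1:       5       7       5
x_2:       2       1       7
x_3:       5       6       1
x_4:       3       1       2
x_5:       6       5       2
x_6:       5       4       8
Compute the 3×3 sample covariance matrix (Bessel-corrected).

Step 1 — column means:
  mean(U) = (5 + 2 + 5 + 3 + 6 + 5) / 6 = 26/6 = 4.3333
  mean(V) = (7 + 1 + 6 + 1 + 5 + 4) / 6 = 24/6 = 4
  mean(W) = (5 + 7 + 1 + 2 + 2 + 8) / 6 = 25/6 = 4.1667

Step 2 — sample covariance S[i,j] = (1/(n-1)) · Σ_k (x_{k,i} - mean_i) · (x_{k,j} - mean_j), with n-1 = 5.
  S[U,U] = ((0.6667)·(0.6667) + (-2.3333)·(-2.3333) + (0.6667)·(0.6667) + (-1.3333)·(-1.3333) + (1.6667)·(1.6667) + (0.6667)·(0.6667)) / 5 = 11.3333/5 = 2.2667
  S[U,V] = ((0.6667)·(3) + (-2.3333)·(-3) + (0.6667)·(2) + (-1.3333)·(-3) + (1.6667)·(1) + (0.6667)·(0)) / 5 = 16/5 = 3.2
  S[U,W] = ((0.6667)·(0.8333) + (-2.3333)·(2.8333) + (0.6667)·(-3.1667) + (-1.3333)·(-2.1667) + (1.6667)·(-2.1667) + (0.6667)·(3.8333)) / 5 = -6.3333/5 = -1.2667
  S[V,V] = ((3)·(3) + (-3)·(-3) + (2)·(2) + (-3)·(-3) + (1)·(1) + (0)·(0)) / 5 = 32/5 = 6.4
  S[V,W] = ((3)·(0.8333) + (-3)·(2.8333) + (2)·(-3.1667) + (-3)·(-2.1667) + (1)·(-2.1667) + (0)·(3.8333)) / 5 = -8/5 = -1.6
  S[W,W] = ((0.8333)·(0.8333) + (2.8333)·(2.8333) + (-3.1667)·(-3.1667) + (-2.1667)·(-2.1667) + (-2.1667)·(-2.1667) + (3.8333)·(3.8333)) / 5 = 42.8333/5 = 8.5667

S is symmetric (S[j,i] = S[i,j]). Assembling:

S = [[2.2667, 3.2, -1.2667],
 [3.2, 6.4, -1.6],
 [-1.2667, -1.6, 8.5667]]
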